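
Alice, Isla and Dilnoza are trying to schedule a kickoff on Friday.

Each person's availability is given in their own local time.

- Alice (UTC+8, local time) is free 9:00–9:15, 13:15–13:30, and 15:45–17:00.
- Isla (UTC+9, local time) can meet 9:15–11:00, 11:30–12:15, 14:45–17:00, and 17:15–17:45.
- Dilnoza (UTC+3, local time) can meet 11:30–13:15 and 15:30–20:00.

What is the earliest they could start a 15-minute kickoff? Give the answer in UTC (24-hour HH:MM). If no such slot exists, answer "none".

08:30

Alice → UTC: 01:00–01:15, 05:15–05:30, 07:45–09:00.
Isla → UTC: 00:15–02:00, 02:30–03:15, 05:45–08:00, 08:15–08:45.
Dilnoza → UTC: 08:30–10:15, 12:30–17:00.
Alice ∩ Isla: 01:00–01:15, 07:45–08:00, 08:15–08:45.
Alice ∩ Isla ∩ Dilnoza: 08:30–08:45.
Windows ≥ 15 min: 08:30–08:45.
Earliest such window starts at 08:30.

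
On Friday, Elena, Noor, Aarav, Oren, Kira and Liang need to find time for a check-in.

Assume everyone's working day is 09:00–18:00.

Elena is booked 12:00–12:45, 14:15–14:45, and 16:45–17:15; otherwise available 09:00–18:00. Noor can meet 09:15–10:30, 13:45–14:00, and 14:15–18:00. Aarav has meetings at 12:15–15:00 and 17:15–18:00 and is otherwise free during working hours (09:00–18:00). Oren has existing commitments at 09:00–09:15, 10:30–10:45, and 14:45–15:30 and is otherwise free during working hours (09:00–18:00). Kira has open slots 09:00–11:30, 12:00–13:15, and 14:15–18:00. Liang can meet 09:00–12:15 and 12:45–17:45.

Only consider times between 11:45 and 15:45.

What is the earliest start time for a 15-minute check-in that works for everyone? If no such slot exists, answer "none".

Elena free within 09:00–18:00: 09:00–12:00, 12:45–14:15, 14:45–16:45, 17:15–18:00.
Aarav free within 09:00–18:00: 09:00–12:15, 15:00–17:15.
Oren free within 09:00–18:00: 09:15–10:30, 10:45–14:45, 15:30–18:00.
Elena ∩ Noor: 09:15–10:30, 13:45–14:00, 14:45–16:45, 17:15–18:00.
Elena ∩ Noor ∩ Aarav: 09:15–10:30, 15:00–16:45.
Elena ∩ Noor ∩ Aarav ∩ Oren: 09:15–10:30, 15:30–16:45.
Elena ∩ Noor ∩ Aarav ∩ Oren ∩ Kira: 09:15–10:30, 15:30–16:45.
Elena ∩ Noor ∩ Aarav ∩ Oren ∩ Kira ∩ Liang: 09:15–10:30, 15:30–16:45.
Restricted to 11:45–15:45: 15:30–15:45.
Windows ≥ 15 min: 15:30–15:45.
Earliest such window starts at 15:30.

15:30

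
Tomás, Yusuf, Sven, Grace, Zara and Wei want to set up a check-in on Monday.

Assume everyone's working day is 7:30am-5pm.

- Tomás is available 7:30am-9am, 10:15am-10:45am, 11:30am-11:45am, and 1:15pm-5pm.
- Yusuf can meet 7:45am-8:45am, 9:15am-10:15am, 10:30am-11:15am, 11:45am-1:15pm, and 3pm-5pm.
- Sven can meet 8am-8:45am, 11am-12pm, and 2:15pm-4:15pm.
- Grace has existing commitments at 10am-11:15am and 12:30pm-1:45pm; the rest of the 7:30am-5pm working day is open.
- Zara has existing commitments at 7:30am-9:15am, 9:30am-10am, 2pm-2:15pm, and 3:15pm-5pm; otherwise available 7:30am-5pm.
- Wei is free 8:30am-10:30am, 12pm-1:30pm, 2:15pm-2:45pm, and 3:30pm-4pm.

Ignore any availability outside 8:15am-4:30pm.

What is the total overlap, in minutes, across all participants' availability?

0 minutes

Grace free within 07:30–17:00: 07:30–10:00, 11:15–12:30, 13:45–17:00.
Zara free within 07:30–17:00: 09:15–09:30, 10:00–14:00, 14:15–15:15.
Tomás ∩ Yusuf: 07:45–08:45, 10:30–10:45, 15:00–17:00.
Tomás ∩ Yusuf ∩ Sven: 08:00–08:45, 15:00–16:15.
Tomás ∩ Yusuf ∩ Sven ∩ Grace: 08:00–08:45, 15:00–16:15.
Tomás ∩ Yusuf ∩ Sven ∩ Grace ∩ Zara: 15:00–15:15.
Tomás ∩ Yusuf ∩ Sven ∩ Grace ∩ Zara ∩ Wei: (none).
Restricted to 08:15–16:30: (none).
Total common minutes: 0.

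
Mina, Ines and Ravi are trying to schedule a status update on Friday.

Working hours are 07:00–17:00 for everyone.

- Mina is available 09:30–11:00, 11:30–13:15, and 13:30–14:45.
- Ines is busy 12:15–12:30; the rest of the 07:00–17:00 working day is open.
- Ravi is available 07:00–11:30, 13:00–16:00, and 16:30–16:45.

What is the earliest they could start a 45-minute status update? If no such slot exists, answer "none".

09:30

Ines free within 07:00–17:00: 07:00–12:15, 12:30–17:00.
Mina ∩ Ines: 09:30–11:00, 11:30–12:15, 12:30–13:15, 13:30–14:45.
Mina ∩ Ines ∩ Ravi: 09:30–11:00, 13:00–13:15, 13:30–14:45.
Windows ≥ 45 min: 09:30–11:00, 13:30–14:45.
Earliest such window starts at 09:30.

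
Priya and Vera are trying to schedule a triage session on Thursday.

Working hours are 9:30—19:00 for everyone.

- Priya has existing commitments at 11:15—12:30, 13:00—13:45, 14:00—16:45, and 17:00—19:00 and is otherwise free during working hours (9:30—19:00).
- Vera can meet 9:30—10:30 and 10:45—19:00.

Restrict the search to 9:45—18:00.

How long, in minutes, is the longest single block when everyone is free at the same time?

Priya free within 09:30–19:00: 09:30–11:15, 12:30–13:00, 13:45–14:00, 16:45–17:00.
Priya ∩ Vera: 09:30–10:30, 10:45–11:15, 12:30–13:00, 13:45–14:00, 16:45–17:00.
Restricted to 09:45–18:00: 09:45–10:30, 10:45–11:15, 12:30–13:00, 13:45–14:00, 16:45–17:00.
Common window lengths: 45, 30, 30, 15, 15 min; longest is 45.

45 minutes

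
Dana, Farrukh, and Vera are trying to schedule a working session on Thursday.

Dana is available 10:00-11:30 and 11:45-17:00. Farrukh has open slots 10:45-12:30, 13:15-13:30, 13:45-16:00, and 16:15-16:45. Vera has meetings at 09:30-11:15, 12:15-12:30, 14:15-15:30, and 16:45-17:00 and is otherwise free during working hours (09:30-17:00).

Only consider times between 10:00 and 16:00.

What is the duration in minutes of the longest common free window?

30 minutes

Vera free within 09:30–17:00: 11:15–12:15, 12:30–14:15, 15:30–16:45.
Dana ∩ Farrukh: 10:45–11:30, 11:45–12:30, 13:15–13:30, 13:45–16:00, 16:15–16:45.
Dana ∩ Farrukh ∩ Vera: 11:15–11:30, 11:45–12:15, 13:15–13:30, 13:45–14:15, 15:30–16:00, 16:15–16:45.
Restricted to 10:00–16:00: 11:15–11:30, 11:45–12:15, 13:15–13:30, 13:45–14:15, 15:30–16:00.
Common window lengths: 15, 30, 15, 30, 30 min; longest is 30.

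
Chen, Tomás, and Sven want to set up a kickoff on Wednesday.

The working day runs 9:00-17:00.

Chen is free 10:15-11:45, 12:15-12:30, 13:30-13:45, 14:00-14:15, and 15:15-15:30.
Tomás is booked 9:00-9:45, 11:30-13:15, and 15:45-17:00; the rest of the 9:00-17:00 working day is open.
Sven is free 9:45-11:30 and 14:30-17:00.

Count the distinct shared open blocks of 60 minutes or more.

Tomás free within 09:00–17:00: 09:45–11:30, 13:15–15:45.
Chen ∩ Tomás: 10:15–11:30, 13:30–13:45, 14:00–14:15, 15:15–15:30.
Chen ∩ Tomás ∩ Sven: 10:15–11:30, 15:15–15:30.
Windows ≥ 60 min: 10:15–11:30.
That's 1 window.

1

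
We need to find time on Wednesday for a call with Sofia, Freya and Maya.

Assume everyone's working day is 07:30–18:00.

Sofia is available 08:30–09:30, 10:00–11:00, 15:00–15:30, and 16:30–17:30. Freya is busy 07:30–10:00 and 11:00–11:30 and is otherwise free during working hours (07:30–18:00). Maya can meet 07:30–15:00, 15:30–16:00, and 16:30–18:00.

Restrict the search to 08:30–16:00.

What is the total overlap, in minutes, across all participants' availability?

Freya free within 07:30–18:00: 10:00–11:00, 11:30–18:00.
Sofia ∩ Freya: 10:00–11:00, 15:00–15:30, 16:30–17:30.
Sofia ∩ Freya ∩ Maya: 10:00–11:00, 16:30–17:30.
Restricted to 08:30–16:00: 10:00–11:00.
Total common minutes: 60.

60 minutes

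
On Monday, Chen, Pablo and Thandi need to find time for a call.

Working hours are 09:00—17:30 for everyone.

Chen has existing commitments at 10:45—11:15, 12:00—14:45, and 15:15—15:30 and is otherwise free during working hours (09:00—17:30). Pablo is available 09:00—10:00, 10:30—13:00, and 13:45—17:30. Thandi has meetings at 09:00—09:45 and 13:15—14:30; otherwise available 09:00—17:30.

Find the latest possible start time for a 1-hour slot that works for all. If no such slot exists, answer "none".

Chen free within 09:00–17:30: 09:00–10:45, 11:15–12:00, 14:45–15:15, 15:30–17:30.
Thandi free within 09:00–17:30: 09:45–13:15, 14:30–17:30.
Chen ∩ Pablo: 09:00–10:00, 10:30–10:45, 11:15–12:00, 14:45–15:15, 15:30–17:30.
Chen ∩ Pablo ∩ Thandi: 09:45–10:00, 10:30–10:45, 11:15–12:00, 14:45–15:15, 15:30–17:30.
Windows ≥ 60 min: 15:30–17:30.
Latest start in the last window 15:30–17:30 is 17:30 − 60 min = 16:30.

16:30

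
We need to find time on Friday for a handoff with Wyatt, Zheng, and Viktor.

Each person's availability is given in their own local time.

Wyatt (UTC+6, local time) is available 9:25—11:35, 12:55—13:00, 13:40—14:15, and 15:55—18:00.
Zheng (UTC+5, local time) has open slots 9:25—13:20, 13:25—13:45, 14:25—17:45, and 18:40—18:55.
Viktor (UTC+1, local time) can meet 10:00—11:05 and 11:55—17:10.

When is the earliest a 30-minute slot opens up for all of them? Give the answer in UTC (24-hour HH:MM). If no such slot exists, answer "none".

10:55

Wyatt → UTC: 03:25–05:35, 06:55–07:00, 07:40–08:15, 09:55–12:00.
Zheng → UTC: 04:25–08:20, 08:25–08:45, 09:25–12:45, 13:40–13:55.
Viktor → UTC: 09:00–10:05, 10:55–16:10.
Wyatt ∩ Zheng: 04:25–05:35, 06:55–07:00, 07:40–08:15, 09:55–12:00.
Wyatt ∩ Zheng ∩ Viktor: 09:55–10:05, 10:55–12:00.
Windows ≥ 30 min: 10:55–12:00.
Earliest such window starts at 10:55.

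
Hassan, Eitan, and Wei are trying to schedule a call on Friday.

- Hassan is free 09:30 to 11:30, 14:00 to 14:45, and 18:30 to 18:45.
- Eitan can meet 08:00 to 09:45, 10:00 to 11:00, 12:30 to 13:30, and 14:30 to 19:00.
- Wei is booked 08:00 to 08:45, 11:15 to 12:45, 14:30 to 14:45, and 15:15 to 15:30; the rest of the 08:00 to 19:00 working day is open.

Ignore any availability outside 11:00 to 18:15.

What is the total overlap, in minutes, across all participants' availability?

0 minutes

Wei free within 08:00–19:00: 08:45–11:15, 12:45–14:30, 14:45–15:15, 15:30–19:00.
Hassan ∩ Eitan: 09:30–09:45, 10:00–11:00, 14:30–14:45, 18:30–18:45.
Hassan ∩ Eitan ∩ Wei: 09:30–09:45, 10:00–11:00, 18:30–18:45.
Restricted to 11:00–18:15: (none).
Total common minutes: 0.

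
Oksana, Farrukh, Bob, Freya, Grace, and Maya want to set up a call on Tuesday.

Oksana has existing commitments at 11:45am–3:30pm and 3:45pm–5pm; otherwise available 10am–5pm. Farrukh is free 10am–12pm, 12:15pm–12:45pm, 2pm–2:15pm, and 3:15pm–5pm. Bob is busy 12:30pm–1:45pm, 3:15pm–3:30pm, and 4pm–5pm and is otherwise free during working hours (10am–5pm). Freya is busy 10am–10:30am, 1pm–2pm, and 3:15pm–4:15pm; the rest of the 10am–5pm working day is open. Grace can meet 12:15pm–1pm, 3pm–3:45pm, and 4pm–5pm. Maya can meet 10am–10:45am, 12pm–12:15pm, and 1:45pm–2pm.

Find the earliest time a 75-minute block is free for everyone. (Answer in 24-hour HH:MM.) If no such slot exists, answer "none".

Oksana free within 10:00–17:00: 10:00–11:45, 15:30–15:45.
Bob free within 10:00–17:00: 10:00–12:30, 13:45–15:15, 15:30–16:00.
Freya free within 10:00–17:00: 10:30–13:00, 14:00–15:15, 16:15–17:00.
Oksana ∩ Farrukh: 10:00–11:45, 15:30–15:45.
Oksana ∩ Farrukh ∩ Bob: 10:00–11:45, 15:30–15:45.
Oksana ∩ Farrukh ∩ Bob ∩ Freya: 10:30–11:45.
Oksana ∩ Farrukh ∩ Bob ∩ Freya ∩ Grace: (none).
Oksana ∩ Farrukh ∩ Bob ∩ Freya ∩ Grace ∩ Maya: (none).
Windows ≥ 75 min: (none).

none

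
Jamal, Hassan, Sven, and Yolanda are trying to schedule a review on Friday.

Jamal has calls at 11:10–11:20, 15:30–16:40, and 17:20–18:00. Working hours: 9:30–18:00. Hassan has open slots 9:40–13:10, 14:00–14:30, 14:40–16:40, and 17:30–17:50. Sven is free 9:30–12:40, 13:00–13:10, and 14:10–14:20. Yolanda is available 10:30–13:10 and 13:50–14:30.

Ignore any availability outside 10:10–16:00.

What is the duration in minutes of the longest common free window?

Jamal free within 09:30–18:00: 09:30–11:10, 11:20–15:30, 16:40–17:20.
Jamal ∩ Hassan: 09:40–11:10, 11:20–13:10, 14:00–14:30, 14:40–15:30.
Jamal ∩ Hassan ∩ Sven: 09:40–11:10, 11:20–12:40, 13:00–13:10, 14:10–14:20.
Jamal ∩ Hassan ∩ Sven ∩ Yolanda: 10:30–11:10, 11:20–12:40, 13:00–13:10, 14:10–14:20.
Restricted to 10:10–16:00: 10:30–11:10, 11:20–12:40, 13:00–13:10, 14:10–14:20.
Common window lengths: 40, 80, 10, 10 min; longest is 80.

80 minutes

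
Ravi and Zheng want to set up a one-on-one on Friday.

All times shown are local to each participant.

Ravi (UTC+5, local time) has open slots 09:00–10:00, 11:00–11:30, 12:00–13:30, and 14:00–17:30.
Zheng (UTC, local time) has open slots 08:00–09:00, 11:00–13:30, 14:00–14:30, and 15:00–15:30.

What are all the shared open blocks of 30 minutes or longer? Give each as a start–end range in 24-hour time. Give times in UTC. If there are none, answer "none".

08:00–08:30, 11:00–12:30

Ravi → UTC: 04:00–05:00, 06:00–06:30, 07:00–08:30, 09:00–12:30.
Zheng → UTC: 08:00–09:00, 11:00–13:30, 14:00–14:30, 15:00–15:30.
Ravi ∩ Zheng: 08:00–08:30, 11:00–12:30.
Windows ≥ 30 min: 08:00–08:30, 11:00–12:30.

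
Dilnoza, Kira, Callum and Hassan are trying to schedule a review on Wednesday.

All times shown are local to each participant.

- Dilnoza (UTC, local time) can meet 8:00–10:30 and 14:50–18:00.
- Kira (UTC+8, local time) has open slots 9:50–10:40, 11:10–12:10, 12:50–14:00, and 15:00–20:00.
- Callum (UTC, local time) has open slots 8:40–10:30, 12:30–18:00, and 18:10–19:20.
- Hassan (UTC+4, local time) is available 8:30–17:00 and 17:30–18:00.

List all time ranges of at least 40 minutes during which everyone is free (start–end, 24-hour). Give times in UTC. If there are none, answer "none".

08:40–10:30

Dilnoza → UTC: 08:00–10:30, 14:50–18:00.
Kira → UTC: 01:50–02:40, 03:10–04:10, 04:50–06:00, 07:00–12:00.
Callum → UTC: 08:40–10:30, 12:30–18:00, 18:10–19:20.
Hassan → UTC: 04:30–13:00, 13:30–14:00.
Dilnoza ∩ Kira: 08:00–10:30.
Dilnoza ∩ Kira ∩ Callum: 08:40–10:30.
Dilnoza ∩ Kira ∩ Callum ∩ Hassan: 08:40–10:30.
Windows ≥ 40 min: 08:40–10:30.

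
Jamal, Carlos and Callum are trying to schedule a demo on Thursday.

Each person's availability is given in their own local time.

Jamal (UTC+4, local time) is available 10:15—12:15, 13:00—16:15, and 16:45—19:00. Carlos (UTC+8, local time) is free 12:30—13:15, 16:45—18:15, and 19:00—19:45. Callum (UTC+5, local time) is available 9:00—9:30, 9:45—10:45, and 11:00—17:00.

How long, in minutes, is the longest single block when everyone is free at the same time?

Jamal → UTC: 06:15–08:15, 09:00–12:15, 12:45–15:00.
Carlos → UTC: 04:30–05:15, 08:45–10:15, 11:00–11:45.
Callum → UTC: 04:00–04:30, 04:45–05:45, 06:00–12:00.
Jamal ∩ Carlos: 09:00–10:15, 11:00–11:45.
Jamal ∩ Carlos ∩ Callum: 09:00–10:15, 11:00–11:45.
Common window lengths: 75, 45 min; longest is 75.

75 minutes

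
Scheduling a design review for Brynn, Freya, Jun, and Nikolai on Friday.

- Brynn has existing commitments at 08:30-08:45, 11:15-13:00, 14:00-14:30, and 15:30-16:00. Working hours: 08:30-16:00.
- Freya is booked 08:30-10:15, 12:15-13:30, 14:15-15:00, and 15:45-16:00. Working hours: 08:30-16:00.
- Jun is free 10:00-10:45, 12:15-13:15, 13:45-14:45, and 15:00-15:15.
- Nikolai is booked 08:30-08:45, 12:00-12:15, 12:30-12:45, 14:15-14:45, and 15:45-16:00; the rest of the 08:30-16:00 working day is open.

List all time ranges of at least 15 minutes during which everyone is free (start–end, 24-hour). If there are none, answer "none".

10:15–10:45, 13:45–14:00, 15:00–15:15

Brynn free within 08:30–16:00: 08:45–11:15, 13:00–14:00, 14:30–15:30.
Freya free within 08:30–16:00: 10:15–12:15, 13:30–14:15, 15:00–15:45.
Nikolai free within 08:30–16:00: 08:45–12:00, 12:15–12:30, 12:45–14:15, 14:45–15:45.
Brynn ∩ Freya: 10:15–11:15, 13:30–14:00, 15:00–15:30.
Brynn ∩ Freya ∩ Jun: 10:15–10:45, 13:45–14:00, 15:00–15:15.
Brynn ∩ Freya ∩ Jun ∩ Nikolai: 10:15–10:45, 13:45–14:00, 15:00–15:15.
Windows ≥ 15 min: 10:15–10:45, 13:45–14:00, 15:00–15:15.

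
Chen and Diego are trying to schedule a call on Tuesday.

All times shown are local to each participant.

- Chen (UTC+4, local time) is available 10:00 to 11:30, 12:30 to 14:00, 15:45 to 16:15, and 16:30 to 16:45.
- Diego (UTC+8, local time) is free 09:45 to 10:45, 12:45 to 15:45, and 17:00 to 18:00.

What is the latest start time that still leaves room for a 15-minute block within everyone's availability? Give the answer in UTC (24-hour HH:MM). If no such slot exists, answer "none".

Chen → UTC: 06:00–07:30, 08:30–10:00, 11:45–12:15, 12:30–12:45.
Diego → UTC: 01:45–02:45, 04:45–07:45, 09:00–10:00.
Chen ∩ Diego: 06:00–07:30, 09:00–10:00.
Windows ≥ 15 min: 06:00–07:30, 09:00–10:00.
Latest start in the last window 09:00–10:00 is 10:00 − 15 min = 09:45.

09:45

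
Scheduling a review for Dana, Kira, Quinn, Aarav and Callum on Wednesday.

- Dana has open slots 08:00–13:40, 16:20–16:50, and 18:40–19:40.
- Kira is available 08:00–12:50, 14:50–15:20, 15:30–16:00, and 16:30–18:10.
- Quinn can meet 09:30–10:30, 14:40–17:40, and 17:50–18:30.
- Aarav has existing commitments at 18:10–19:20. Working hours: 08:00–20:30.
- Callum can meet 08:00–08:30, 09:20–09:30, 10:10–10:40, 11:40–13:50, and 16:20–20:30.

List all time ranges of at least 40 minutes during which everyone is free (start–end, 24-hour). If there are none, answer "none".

none

Aarav free within 08:00–20:30: 08:00–18:10, 19:20–20:30.
Dana ∩ Kira: 08:00–12:50, 16:30–16:50.
Dana ∩ Kira ∩ Quinn: 09:30–10:30, 16:30–16:50.
Dana ∩ Kira ∩ Quinn ∩ Aarav: 09:30–10:30, 16:30–16:50.
Dana ∩ Kira ∩ Quinn ∩ Aarav ∩ Callum: 10:10–10:30, 16:30–16:50.
Windows ≥ 40 min: (none).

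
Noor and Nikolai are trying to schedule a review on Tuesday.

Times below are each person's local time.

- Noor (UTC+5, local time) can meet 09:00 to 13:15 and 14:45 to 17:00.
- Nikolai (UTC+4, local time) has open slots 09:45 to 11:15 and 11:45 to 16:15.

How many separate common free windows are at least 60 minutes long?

2

Noor → UTC: 04:00–08:15, 09:45–12:00.
Nikolai → UTC: 05:45–07:15, 07:45–12:15.
Noor ∩ Nikolai: 05:45–07:15, 07:45–08:15, 09:45–12:00.
Windows ≥ 60 min: 05:45–07:15, 09:45–12:00.
That's 2 windows.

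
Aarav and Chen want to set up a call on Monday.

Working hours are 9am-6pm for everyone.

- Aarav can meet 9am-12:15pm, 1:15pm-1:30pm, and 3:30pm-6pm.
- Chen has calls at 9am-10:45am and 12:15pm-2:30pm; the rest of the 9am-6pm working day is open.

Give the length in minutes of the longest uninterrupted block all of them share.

150 minutes

Chen free within 09:00–18:00: 10:45–12:15, 14:30–18:00.
Aarav ∩ Chen: 10:45–12:15, 15:30–18:00.
Common window lengths: 90, 150 min; longest is 150.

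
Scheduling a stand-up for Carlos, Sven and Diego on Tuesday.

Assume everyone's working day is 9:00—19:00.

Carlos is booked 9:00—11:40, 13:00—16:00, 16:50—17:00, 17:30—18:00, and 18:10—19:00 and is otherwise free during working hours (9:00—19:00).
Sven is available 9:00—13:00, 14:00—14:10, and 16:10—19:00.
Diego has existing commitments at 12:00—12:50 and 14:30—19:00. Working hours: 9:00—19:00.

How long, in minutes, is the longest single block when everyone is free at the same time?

20 minutes

Carlos free within 09:00–19:00: 11:40–13:00, 16:00–16:50, 17:00–17:30, 18:00–18:10.
Diego free within 09:00–19:00: 09:00–12:00, 12:50–14:30.
Carlos ∩ Sven: 11:40–13:00, 16:10–16:50, 17:00–17:30, 18:00–18:10.
Carlos ∩ Sven ∩ Diego: 11:40–12:00, 12:50–13:00.
Common window lengths: 20, 10 min; longest is 20.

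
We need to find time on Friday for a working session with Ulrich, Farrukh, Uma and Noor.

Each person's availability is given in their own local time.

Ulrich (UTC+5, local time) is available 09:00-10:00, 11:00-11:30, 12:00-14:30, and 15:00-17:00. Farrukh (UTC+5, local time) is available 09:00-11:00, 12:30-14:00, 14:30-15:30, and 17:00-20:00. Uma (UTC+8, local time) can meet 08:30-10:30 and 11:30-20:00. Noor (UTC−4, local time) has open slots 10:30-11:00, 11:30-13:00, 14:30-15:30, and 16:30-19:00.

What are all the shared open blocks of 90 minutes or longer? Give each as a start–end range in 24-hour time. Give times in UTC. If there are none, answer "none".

Ulrich → UTC: 04:00–05:00, 06:00–06:30, 07:00–09:30, 10:00–12:00.
Farrukh → UTC: 04:00–06:00, 07:30–09:00, 09:30–10:30, 12:00–15:00.
Uma → UTC: 00:30–02:30, 03:30–12:00.
Noor → UTC: 14:30–15:00, 15:30–17:00, 18:30–19:30, 20:30–23:00.
Ulrich ∩ Farrukh: 04:00–05:00, 07:30–09:00, 10:00–10:30.
Ulrich ∩ Farrukh ∩ Uma: 04:00–05:00, 07:30–09:00, 10:00–10:30.
Ulrich ∩ Farrukh ∩ Uma ∩ Noor: (none).
Windows ≥ 90 min: (none).

none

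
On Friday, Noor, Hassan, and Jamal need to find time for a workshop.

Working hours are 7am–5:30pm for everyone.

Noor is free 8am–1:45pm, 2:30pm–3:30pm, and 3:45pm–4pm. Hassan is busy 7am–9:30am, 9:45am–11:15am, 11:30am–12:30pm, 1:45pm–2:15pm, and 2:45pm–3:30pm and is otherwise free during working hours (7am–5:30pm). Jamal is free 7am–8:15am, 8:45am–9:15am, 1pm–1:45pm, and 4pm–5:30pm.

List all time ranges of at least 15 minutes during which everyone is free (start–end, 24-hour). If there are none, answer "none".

Hassan free within 07:00–17:30: 09:30–09:45, 11:15–11:30, 12:30–13:45, 14:15–14:45, 15:30–17:30.
Noor ∩ Hassan: 09:30–09:45, 11:15–11:30, 12:30–13:45, 14:30–14:45, 15:45–16:00.
Noor ∩ Hassan ∩ Jamal: 13:00–13:45.
Windows ≥ 15 min: 13:00–13:45.

13:00–13:45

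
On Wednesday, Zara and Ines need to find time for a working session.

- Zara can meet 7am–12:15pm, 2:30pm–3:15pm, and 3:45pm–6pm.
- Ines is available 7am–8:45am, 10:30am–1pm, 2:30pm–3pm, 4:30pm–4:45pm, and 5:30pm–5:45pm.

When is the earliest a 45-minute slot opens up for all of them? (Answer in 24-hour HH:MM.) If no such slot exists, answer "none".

Zara ∩ Ines: 07:00–08:45, 10:30–12:15, 14:30–15:00, 16:30–16:45, 17:30–17:45.
Windows ≥ 45 min: 07:00–08:45, 10:30–12:15.
Earliest such window starts at 07:00.

07:00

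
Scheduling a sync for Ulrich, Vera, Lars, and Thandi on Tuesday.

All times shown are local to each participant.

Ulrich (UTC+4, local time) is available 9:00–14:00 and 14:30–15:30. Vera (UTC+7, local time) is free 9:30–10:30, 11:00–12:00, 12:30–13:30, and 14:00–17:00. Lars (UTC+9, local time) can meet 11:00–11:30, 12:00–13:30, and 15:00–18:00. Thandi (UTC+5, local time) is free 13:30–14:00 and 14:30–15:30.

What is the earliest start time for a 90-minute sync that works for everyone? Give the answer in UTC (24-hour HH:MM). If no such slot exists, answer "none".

Ulrich → UTC: 05:00–10:00, 10:30–11:30.
Vera → UTC: 02:30–03:30, 04:00–05:00, 05:30–06:30, 07:00–10:00.
Lars → UTC: 02:00–02:30, 03:00–04:30, 06:00–09:00.
Thandi → UTC: 08:30–09:00, 09:30–10:30.
Ulrich ∩ Vera: 05:30–06:30, 07:00–10:00.
Ulrich ∩ Vera ∩ Lars: 06:00–06:30, 07:00–09:00.
Ulrich ∩ Vera ∩ Lars ∩ Thandi: 08:30–09:00.
Windows ≥ 90 min: (none).

none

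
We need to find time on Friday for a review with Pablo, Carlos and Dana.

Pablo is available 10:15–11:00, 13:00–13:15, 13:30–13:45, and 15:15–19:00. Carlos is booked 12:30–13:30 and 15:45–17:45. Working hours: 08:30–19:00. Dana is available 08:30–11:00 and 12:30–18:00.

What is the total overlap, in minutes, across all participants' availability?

105 minutes

Carlos free within 08:30–19:00: 08:30–12:30, 13:30–15:45, 17:45–19:00.
Pablo ∩ Carlos: 10:15–11:00, 13:30–13:45, 15:15–15:45, 17:45–19:00.
Pablo ∩ Carlos ∩ Dana: 10:15–11:00, 13:30–13:45, 15:15–15:45, 17:45–18:00.
Total common minutes: 45 + 15 + 30 + 15 = 105.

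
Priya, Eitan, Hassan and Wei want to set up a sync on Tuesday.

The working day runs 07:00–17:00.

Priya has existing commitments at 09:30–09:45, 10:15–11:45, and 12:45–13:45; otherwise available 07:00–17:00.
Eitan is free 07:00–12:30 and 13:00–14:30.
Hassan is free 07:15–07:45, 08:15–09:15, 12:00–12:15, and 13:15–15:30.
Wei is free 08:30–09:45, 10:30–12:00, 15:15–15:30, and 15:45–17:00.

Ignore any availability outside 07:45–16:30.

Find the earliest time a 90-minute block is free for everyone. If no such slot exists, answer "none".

Priya free within 07:00–17:00: 07:00–09:30, 09:45–10:15, 11:45–12:45, 13:45–17:00.
Priya ∩ Eitan: 07:00–09:30, 09:45–10:15, 11:45–12:30, 13:45–14:30.
Priya ∩ Eitan ∩ Hassan: 07:15–07:45, 08:15–09:15, 12:00–12:15, 13:45–14:30.
Priya ∩ Eitan ∩ Hassan ∩ Wei: 08:30–09:15.
Restricted to 07:45–16:30: 08:30–09:15.
Windows ≥ 90 min: (none).

none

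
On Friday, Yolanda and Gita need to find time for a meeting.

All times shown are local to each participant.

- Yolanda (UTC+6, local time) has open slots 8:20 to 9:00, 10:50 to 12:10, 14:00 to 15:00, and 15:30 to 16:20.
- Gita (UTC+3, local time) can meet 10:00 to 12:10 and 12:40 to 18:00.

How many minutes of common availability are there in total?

100 minutes

Yolanda → UTC: 02:20–03:00, 04:50–06:10, 08:00–09:00, 09:30–10:20.
Gita → UTC: 07:00–09:10, 09:40–15:00.
Yolanda ∩ Gita: 08:00–09:00, 09:40–10:20.
Total common minutes: 60 + 40 = 100.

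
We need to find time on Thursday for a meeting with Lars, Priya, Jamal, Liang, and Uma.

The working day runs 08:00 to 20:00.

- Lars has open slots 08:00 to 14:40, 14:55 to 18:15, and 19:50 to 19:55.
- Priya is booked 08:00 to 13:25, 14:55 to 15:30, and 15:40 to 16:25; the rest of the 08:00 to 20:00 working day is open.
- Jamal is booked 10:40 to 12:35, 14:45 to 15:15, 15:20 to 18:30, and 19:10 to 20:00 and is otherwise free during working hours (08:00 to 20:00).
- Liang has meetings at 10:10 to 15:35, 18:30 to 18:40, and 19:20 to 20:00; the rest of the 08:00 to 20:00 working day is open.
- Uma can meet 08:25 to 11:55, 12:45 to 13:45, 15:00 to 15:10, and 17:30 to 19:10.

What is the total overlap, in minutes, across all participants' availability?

0 minutes

Priya free within 08:00–20:00: 13:25–14:55, 15:30–15:40, 16:25–20:00.
Jamal free within 08:00–20:00: 08:00–10:40, 12:35–14:45, 15:15–15:20, 18:30–19:10.
Liang free within 08:00–20:00: 08:00–10:10, 15:35–18:30, 18:40–19:20.
Lars ∩ Priya: 13:25–14:40, 15:30–15:40, 16:25–18:15, 19:50–19:55.
Lars ∩ Priya ∩ Jamal: 13:25–14:40.
Lars ∩ Priya ∩ Jamal ∩ Liang: (none).
Lars ∩ Priya ∩ Jamal ∩ Liang ∩ Uma: (none).
Total common minutes: 0.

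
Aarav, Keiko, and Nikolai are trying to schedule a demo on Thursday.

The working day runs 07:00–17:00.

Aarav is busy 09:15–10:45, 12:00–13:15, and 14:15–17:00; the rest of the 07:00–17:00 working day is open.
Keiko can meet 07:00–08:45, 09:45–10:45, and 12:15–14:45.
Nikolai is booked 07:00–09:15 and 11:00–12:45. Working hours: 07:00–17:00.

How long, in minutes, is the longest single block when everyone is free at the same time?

Aarav free within 07:00–17:00: 07:00–09:15, 10:45–12:00, 13:15–14:15.
Nikolai free within 07:00–17:00: 09:15–11:00, 12:45–17:00.
Aarav ∩ Keiko: 07:00–08:45, 13:15–14:15.
Aarav ∩ Keiko ∩ Nikolai: 13:15–14:15.
Single common window of 60 minutes.

60 minutes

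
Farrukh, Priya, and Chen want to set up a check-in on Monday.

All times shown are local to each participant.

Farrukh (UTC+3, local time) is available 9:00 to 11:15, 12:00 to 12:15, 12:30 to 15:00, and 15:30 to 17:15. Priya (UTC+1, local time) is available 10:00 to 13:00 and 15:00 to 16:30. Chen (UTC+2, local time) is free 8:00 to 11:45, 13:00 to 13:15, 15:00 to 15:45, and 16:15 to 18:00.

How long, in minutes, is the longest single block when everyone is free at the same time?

Farrukh → UTC: 06:00–08:15, 09:00–09:15, 09:30–12:00, 12:30–14:15.
Priya → UTC: 09:00–12:00, 14:00–15:30.
Chen → UTC: 06:00–09:45, 11:00–11:15, 13:00–13:45, 14:15–16:00.
Farrukh ∩ Priya: 09:00–09:15, 09:30–12:00, 14:00–14:15.
Farrukh ∩ Priya ∩ Chen: 09:00–09:15, 09:30–09:45, 11:00–11:15.
Common window lengths: 15, 15, 15 min; longest is 15.

15 minutes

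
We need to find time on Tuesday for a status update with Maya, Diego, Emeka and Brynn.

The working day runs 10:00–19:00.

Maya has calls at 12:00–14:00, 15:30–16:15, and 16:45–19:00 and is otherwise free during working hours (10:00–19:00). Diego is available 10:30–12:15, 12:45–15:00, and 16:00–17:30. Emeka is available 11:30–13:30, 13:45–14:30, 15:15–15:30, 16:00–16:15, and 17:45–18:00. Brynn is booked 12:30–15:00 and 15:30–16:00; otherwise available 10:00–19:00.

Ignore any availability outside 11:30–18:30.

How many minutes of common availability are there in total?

Maya free within 10:00–19:00: 10:00–12:00, 14:00–15:30, 16:15–16:45.
Brynn free within 10:00–19:00: 10:00–12:30, 15:00–15:30, 16:00–19:00.
Maya ∩ Diego: 10:30–12:00, 14:00–15:00, 16:15–16:45.
Maya ∩ Diego ∩ Emeka: 11:30–12:00, 14:00–14:30.
Maya ∩ Diego ∩ Emeka ∩ Brynn: 11:30–12:00.
Restricted to 11:30–18:30: 11:30–12:00.
Total common minutes: 30.

30 minutes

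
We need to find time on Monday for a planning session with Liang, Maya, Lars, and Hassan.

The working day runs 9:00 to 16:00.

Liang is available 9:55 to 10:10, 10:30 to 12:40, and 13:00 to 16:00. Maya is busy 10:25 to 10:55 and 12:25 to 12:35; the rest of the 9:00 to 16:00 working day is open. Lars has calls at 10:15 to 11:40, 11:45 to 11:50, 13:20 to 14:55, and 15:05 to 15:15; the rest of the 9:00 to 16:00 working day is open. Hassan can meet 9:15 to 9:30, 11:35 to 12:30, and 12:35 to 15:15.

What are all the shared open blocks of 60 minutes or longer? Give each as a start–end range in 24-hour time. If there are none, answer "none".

Maya free within 09:00–16:00: 09:00–10:25, 10:55–12:25, 12:35–16:00.
Lars free within 09:00–16:00: 09:00–10:15, 11:40–11:45, 11:50–13:20, 14:55–15:05, 15:15–16:00.
Liang ∩ Maya: 09:55–10:10, 10:55–12:25, 12:35–12:40, 13:00–16:00.
Liang ∩ Maya ∩ Lars: 09:55–10:10, 11:40–11:45, 11:50–12:25, 12:35–12:40, 13:00–13:20, 14:55–15:05, 15:15–16:00.
Liang ∩ Maya ∩ Lars ∩ Hassan: 11:40–11:45, 11:50–12:25, 12:35–12:40, 13:00–13:20, 14:55–15:05.
Windows ≥ 60 min: (none).

none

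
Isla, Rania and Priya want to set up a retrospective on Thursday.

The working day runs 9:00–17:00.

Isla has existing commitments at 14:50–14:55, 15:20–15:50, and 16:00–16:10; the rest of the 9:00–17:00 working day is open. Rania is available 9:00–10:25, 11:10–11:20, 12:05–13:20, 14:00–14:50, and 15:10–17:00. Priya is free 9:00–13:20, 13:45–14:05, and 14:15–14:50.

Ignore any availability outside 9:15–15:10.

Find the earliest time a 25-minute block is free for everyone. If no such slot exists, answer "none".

09:15

Isla free within 09:00–17:00: 09:00–14:50, 14:55–15:20, 15:50–16:00, 16:10–17:00.
Isla ∩ Rania: 09:00–10:25, 11:10–11:20, 12:05–13:20, 14:00–14:50, 15:10–15:20, 15:50–16:00, 16:10–17:00.
Isla ∩ Rania ∩ Priya: 09:00–10:25, 11:10–11:20, 12:05–13:20, 14:00–14:05, 14:15–14:50.
Restricted to 09:15–15:10: 09:15–10:25, 11:10–11:20, 12:05–13:20, 14:00–14:05, 14:15–14:50.
Windows ≥ 25 min: 09:15–10:25, 12:05–13:20, 14:15–14:50.
Earliest such window starts at 09:15.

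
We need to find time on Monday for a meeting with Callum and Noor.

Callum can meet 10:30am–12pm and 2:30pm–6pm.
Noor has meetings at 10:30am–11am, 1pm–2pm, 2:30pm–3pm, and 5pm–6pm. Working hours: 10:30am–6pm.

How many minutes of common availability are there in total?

Noor free within 10:30–18:00: 11:00–13:00, 14:00–14:30, 15:00–17:00.
Callum ∩ Noor: 11:00–12:00, 15:00–17:00.
Total common minutes: 60 + 120 = 180.

180 minutes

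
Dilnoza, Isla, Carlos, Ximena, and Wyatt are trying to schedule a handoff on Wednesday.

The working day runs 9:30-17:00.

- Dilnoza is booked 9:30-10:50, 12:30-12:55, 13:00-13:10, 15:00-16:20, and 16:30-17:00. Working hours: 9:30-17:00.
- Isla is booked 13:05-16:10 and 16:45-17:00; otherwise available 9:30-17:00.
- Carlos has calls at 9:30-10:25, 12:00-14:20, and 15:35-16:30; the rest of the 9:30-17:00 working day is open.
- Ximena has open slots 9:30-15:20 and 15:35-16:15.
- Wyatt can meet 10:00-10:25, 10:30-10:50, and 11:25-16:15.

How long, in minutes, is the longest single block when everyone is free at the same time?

35 minutes

Dilnoza free within 09:30–17:00: 10:50–12:30, 12:55–13:00, 13:10–15:00, 16:20–16:30.
Isla free within 09:30–17:00: 09:30–13:05, 16:10–16:45.
Carlos free within 09:30–17:00: 10:25–12:00, 14:20–15:35, 16:30–17:00.
Dilnoza ∩ Isla: 10:50–12:30, 12:55–13:00, 16:20–16:30.
Dilnoza ∩ Isla ∩ Carlos: 10:50–12:00.
Dilnoza ∩ Isla ∩ Carlos ∩ Ximena: 10:50–12:00.
Dilnoza ∩ Isla ∩ Carlos ∩ Ximena ∩ Wyatt: 11:25–12:00.
Single common window of 35 minutes.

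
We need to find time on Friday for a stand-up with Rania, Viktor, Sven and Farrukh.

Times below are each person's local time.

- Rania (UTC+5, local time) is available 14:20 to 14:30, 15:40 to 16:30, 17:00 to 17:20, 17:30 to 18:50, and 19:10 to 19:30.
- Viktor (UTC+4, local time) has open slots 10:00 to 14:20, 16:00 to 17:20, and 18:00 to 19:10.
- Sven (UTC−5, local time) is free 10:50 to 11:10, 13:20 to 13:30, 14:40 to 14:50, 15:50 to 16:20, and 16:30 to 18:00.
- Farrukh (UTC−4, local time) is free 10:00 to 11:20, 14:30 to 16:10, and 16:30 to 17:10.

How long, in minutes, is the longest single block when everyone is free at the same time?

0 minutes

Rania → UTC: 09:20–09:30, 10:40–11:30, 12:00–12:20, 12:30–13:50, 14:10–14:30.
Viktor → UTC: 06:00–10:20, 12:00–13:20, 14:00–15:10.
Sven → UTC: 15:50–16:10, 18:20–18:30, 19:40–19:50, 20:50–21:20, 21:30–23:00.
Farrukh → UTC: 14:00–15:20, 18:30–20:10, 20:30–21:10.
Rania ∩ Viktor: 09:20–09:30, 12:00–12:20, 12:30–13:20, 14:10–14:30.
Rania ∩ Viktor ∩ Sven: (none).
Rania ∩ Viktor ∩ Sven ∩ Farrukh: (none).
No common window.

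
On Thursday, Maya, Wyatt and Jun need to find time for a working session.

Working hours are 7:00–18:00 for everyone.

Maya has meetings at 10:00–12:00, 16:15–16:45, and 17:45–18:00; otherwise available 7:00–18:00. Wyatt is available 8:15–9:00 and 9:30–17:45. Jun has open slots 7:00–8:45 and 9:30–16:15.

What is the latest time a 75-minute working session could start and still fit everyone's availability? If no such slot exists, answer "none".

15:00

Maya free within 07:00–18:00: 07:00–10:00, 12:00–16:15, 16:45–17:45.
Maya ∩ Wyatt: 08:15–09:00, 09:30–10:00, 12:00–16:15, 16:45–17:45.
Maya ∩ Wyatt ∩ Jun: 08:15–08:45, 09:30–10:00, 12:00–16:15.
Windows ≥ 75 min: 12:00–16:15.
Latest start in the last window 12:00–16:15 is 16:15 − 75 min = 15:00.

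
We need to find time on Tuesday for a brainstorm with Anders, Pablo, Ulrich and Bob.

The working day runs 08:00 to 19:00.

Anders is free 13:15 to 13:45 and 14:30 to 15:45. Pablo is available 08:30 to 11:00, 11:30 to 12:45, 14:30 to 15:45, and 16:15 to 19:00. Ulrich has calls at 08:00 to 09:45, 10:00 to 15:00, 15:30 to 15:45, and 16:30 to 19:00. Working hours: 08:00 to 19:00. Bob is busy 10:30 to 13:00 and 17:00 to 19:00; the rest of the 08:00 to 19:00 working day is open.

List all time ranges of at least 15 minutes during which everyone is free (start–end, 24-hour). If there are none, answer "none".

Ulrich free within 08:00–19:00: 09:45–10:00, 15:00–15:30, 15:45–16:30.
Bob free within 08:00–19:00: 08:00–10:30, 13:00–17:00.
Anders ∩ Pablo: 14:30–15:45.
Anders ∩ Pablo ∩ Ulrich: 15:00–15:30.
Anders ∩ Pablo ∩ Ulrich ∩ Bob: 15:00–15:30.
Windows ≥ 15 min: 15:00–15:30.

15:00–15:30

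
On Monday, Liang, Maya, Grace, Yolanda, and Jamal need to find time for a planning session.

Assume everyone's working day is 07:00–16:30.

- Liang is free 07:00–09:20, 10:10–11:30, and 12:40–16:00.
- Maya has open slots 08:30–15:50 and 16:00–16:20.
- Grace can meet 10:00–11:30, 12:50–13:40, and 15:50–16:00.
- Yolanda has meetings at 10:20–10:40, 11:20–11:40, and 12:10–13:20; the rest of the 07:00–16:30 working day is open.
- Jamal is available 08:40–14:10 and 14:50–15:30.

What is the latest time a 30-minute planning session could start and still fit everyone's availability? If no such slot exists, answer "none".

Yolanda free within 07:00–16:30: 07:00–10:20, 10:40–11:20, 11:40–12:10, 13:20–16:30.
Liang ∩ Maya: 08:30–09:20, 10:10–11:30, 12:40–15:50.
Liang ∩ Maya ∩ Grace: 10:10–11:30, 12:50–13:40.
Liang ∩ Maya ∩ Grace ∩ Yolanda: 10:10–10:20, 10:40–11:20, 13:20–13:40.
Liang ∩ Maya ∩ Grace ∩ Yolanda ∩ Jamal: 10:10–10:20, 10:40–11:20, 13:20–13:40.
Windows ≥ 30 min: 10:40–11:20.
Latest start in the last window 10:40–11:20 is 11:20 − 30 min = 10:50.

10:50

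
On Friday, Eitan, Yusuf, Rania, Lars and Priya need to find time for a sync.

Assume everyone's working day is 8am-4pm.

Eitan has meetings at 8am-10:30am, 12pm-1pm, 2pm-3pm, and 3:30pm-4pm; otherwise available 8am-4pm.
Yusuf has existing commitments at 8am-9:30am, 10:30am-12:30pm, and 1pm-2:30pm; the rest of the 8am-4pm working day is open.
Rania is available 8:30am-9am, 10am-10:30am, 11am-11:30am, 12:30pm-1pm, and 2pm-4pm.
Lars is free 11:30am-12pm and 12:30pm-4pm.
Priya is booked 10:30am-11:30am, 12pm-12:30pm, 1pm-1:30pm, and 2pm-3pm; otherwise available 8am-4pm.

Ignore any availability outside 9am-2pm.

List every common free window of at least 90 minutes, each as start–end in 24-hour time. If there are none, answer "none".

none

Eitan free within 08:00–16:00: 10:30–12:00, 13:00–14:00, 15:00–15:30.
Yusuf free within 08:00–16:00: 09:30–10:30, 12:30–13:00, 14:30–16:00.
Priya free within 08:00–16:00: 08:00–10:30, 11:30–12:00, 12:30–13:00, 13:30–14:00, 15:00–16:00.
Eitan ∩ Yusuf: 15:00–15:30.
Eitan ∩ Yusuf ∩ Rania: 15:00–15:30.
Eitan ∩ Yusuf ∩ Rania ∩ Lars: 15:00–15:30.
Eitan ∩ Yusuf ∩ Rania ∩ Lars ∩ Priya: 15:00–15:30.
Restricted to 09:00–14:00: (none).
Windows ≥ 90 min: (none).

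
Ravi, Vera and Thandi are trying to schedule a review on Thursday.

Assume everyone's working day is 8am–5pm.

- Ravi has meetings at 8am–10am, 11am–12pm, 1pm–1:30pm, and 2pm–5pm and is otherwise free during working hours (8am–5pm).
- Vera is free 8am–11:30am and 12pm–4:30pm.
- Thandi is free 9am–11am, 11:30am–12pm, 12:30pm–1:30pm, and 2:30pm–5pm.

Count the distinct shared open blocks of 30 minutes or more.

Ravi free within 08:00–17:00: 10:00–11:00, 12:00–13:00, 13:30–14:00.
Ravi ∩ Vera: 10:00–11:00, 12:00–13:00, 13:30–14:00.
Ravi ∩ Vera ∩ Thandi: 10:00–11:00, 12:30–13:00.
Windows ≥ 30 min: 10:00–11:00, 12:30–13:00.
That's 2 windows.

2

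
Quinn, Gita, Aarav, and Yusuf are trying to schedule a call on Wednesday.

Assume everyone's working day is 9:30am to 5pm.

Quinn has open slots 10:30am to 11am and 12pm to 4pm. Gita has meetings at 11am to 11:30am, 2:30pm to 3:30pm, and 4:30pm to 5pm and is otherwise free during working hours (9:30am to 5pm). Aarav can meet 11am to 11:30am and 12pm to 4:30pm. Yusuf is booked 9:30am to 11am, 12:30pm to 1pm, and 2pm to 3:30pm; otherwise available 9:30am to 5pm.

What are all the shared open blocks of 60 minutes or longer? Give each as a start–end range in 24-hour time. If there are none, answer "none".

13:00–14:00

Gita free within 09:30–17:00: 09:30–11:00, 11:30–14:30, 15:30–16:30.
Yusuf free within 09:30–17:00: 11:00–12:30, 13:00–14:00, 15:30–17:00.
Quinn ∩ Gita: 10:30–11:00, 12:00–14:30, 15:30–16:00.
Quinn ∩ Gita ∩ Aarav: 12:00–14:30, 15:30–16:00.
Quinn ∩ Gita ∩ Aarav ∩ Yusuf: 12:00–12:30, 13:00–14:00, 15:30–16:00.
Windows ≥ 60 min: 13:00–14:00.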